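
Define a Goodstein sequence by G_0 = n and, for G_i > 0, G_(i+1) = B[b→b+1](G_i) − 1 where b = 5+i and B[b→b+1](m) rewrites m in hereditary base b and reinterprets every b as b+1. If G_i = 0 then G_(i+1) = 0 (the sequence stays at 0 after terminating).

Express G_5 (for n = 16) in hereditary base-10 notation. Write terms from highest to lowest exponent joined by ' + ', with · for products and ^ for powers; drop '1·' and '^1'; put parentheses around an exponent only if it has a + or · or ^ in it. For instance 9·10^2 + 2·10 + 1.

base 5: 16 = 3·5 + 1; at 6: 3·6 + 1 = 19; next = 18
base 6: 18 = 3·6; at 7: 3·7 = 21; next = 20
base 7: 20 = 2·7 + 6; at 8: 2·8 + 6 = 22; next = 21
base 8: 21 = 2·8 + 5; at 9: 2·9 + 5 = 23; next = 22
base 9: 22 = 2·9 + 4; at 10: 2·10 + 4 = 24; next = 23
base 10: 23 = 2·10 + 3; at 11: 2·11 + 3 = 25; next = 24

2·10 + 3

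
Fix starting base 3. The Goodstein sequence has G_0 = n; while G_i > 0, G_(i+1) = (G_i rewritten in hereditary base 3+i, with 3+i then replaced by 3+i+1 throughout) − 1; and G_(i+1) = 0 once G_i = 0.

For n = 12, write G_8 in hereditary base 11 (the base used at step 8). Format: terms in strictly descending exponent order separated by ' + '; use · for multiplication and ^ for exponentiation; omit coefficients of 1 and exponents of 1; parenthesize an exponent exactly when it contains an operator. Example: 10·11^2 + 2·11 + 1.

7·11 + 4

step 0: 12 = 3^2 + 3; sub 4 for 3: 4^2 + 4; = 20; G_1 = 20−1 = 19
step 1: 19 = 4^2 + 3; sub 5 for 4: 5^2 + 3; = 28; G_2 = 28−1 = 27
step 2: 27 = 5^2 + 2; sub 6 for 5: 6^2 + 2; = 38; G_3 = 38−1 = 37
step 3: 37 = 6^2 + 1; sub 7 for 6: 7^2 + 1; = 50; G_4 = 50−1 = 49
step 4: 49 = 7^2; sub 8 for 7: 8^2; = 64; G_5 = 64−1 = 63
step 5: 63 = 7·8 + 7; sub 9 for 8: 7·9 + 7; = 70; G_6 = 70−1 = 69
step 6: 69 = 7·9 + 6; sub 10 for 9: 7·10 + 6; = 76; G_7 = 76−1 = 75
step 7: 75 = 7·10 + 5; sub 11 for 10: 7·11 + 5; = 82; G_8 = 82−1 = 81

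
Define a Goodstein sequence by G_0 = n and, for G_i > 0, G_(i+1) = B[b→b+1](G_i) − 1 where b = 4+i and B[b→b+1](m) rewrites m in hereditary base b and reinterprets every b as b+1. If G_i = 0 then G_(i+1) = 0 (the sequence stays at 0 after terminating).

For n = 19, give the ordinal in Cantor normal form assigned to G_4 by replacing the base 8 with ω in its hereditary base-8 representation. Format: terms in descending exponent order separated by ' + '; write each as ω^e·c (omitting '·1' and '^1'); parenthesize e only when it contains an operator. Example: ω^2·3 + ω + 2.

ω·7 + 7

G_0=19  [base 4] 4^2 + 3  →[4↦5]→  5^2 + 3 = 28  −1 ⇒ G_1=27
G_1=27  [base 5] 5^2 + 2  →[5↦6]→  6^2 + 2 = 38  −1 ⇒ G_2=37
G_2=37  [base 6] 6^2 + 1  →[6↦7]→  7^2 + 1 = 50  −1 ⇒ G_3=49
G_3=49  [base 7] 7^2  →[7↦8]→  8^2 = 64  −1 ⇒ G_4=63
G_4=63  [base 8] 7·8 + 7  →[8↦9]→  7·9 + 7 = 70  −1 ⇒ G_5=69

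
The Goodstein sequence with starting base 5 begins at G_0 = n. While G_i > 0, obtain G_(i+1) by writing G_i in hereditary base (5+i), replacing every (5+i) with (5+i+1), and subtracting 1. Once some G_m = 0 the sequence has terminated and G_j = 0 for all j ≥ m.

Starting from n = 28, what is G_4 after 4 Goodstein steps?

80

base 5: 28 = 5^2 + 3; at 6: 6^2 + 3 = 39; next = 38
base 6: 38 = 6^2 + 2; at 7: 7^2 + 2 = 51; next = 50
base 7: 50 = 7^2 + 1; at 8: 8^2 + 1 = 65; next = 64
base 8: 64 = 8^2; at 9: 9^2 = 81; next = 80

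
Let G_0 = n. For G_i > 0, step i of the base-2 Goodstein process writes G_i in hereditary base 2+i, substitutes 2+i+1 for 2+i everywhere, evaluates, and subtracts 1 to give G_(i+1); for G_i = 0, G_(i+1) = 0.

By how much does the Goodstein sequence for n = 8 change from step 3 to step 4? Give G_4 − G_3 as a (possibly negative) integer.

87085

i=0: 8 = 2^(2 + 1) (b=2); 2→3: 3^(3 + 1) = 81; 81−1 = 80
i=1: 80 = 2·3^3 + 2·3^2 + 2·3 + 2 (b=3); 3→4: 2·4^4 + 2·4^2 + 2·4 + 2 = 554; 554−1 = 553
i=2: 553 = 2·4^4 + 2·4^2 + 2·4 + 1 (b=4); 4→5: 2·5^5 + 2·5^2 + 2·5 + 1 = 6311; 6311−1 = 6310
i=3: 6310 = 2·5^5 + 2·5^2 + 2·5 (b=5); 5→6: 2·6^6 + 2·6^2 + 2·6 = 93396; 93396−1 = 93395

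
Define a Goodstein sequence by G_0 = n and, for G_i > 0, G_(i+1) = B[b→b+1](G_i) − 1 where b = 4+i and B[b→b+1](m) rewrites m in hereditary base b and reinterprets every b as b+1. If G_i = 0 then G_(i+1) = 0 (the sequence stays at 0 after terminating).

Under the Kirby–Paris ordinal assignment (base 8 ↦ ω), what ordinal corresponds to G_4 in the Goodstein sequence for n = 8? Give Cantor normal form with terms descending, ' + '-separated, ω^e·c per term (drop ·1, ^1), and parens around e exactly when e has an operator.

G_0=8  [base 4] 2·4  →[4↦5]→  2·5 = 10  −1 ⇒ G_1=9
G_1=9  [base 5] 5 + 4  →[5↦6]→  6 + 4 = 10  −1 ⇒ G_2=9
G_2=9  [base 6] 6 + 3  →[6↦7]→  7 + 3 = 10  −1 ⇒ G_3=9
G_3=9  [base 7] 7 + 2  →[7↦8]→  8 + 2 = 10  −1 ⇒ G_4=9
G_4=9  [base 8] 8 + 1  →[8↦9]→  9 + 1 = 10  −1 ⇒ G_5=9

ω + 1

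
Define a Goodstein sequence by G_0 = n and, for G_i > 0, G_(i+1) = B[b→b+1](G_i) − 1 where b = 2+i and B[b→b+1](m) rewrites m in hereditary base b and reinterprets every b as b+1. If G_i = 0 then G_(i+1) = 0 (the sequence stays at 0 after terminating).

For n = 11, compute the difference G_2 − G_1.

943

(0) 11|_2 = 2^(2 + 1) + 2 + 1 ↦ 3^(3 + 1) + 3 + 1|_3 = 85 ⇒ 84
(1) 84|_3 = 3^(3 + 1) + 3 ↦ 4^(4 + 1) + 4|_4 = 1028 ⇒ 1027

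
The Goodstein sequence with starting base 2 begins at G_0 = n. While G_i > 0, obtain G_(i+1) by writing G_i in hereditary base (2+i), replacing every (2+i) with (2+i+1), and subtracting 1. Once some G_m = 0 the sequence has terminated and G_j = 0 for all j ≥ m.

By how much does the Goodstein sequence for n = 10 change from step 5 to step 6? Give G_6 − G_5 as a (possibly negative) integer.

G_0 = 10. HB_2(10) = 2^(2 + 1) + 2. Bump = 84. G_1 = 83.
G_1 = 83. HB_3(83) = 3^(3 + 1) + 2. Bump = 1026. G_2 = 1025.
G_2 = 1025. HB_4(1025) = 4^(4 + 1) + 1. Bump = 15626. G_3 = 15625.
G_3 = 15625. HB_5(15625) = 5^(5 + 1). Bump = 279936. G_4 = 279935.
G_4 = 279935. HB_6(279935) = 5·6^6 + 5·6^5 + 5·6^4 + 5·6^3 + 5·6^2 + 5·6 + 5. Bump = 4215755. G_5 = 4215754.
G_5 = 4215754. HB_7(4215754) = 5·7^7 + 5·7^5 + 5·7^4 + 5·7^3 + 5·7^2 + 5·7 + 4. Bump = 84073324. G_6 = 84073323.

79857569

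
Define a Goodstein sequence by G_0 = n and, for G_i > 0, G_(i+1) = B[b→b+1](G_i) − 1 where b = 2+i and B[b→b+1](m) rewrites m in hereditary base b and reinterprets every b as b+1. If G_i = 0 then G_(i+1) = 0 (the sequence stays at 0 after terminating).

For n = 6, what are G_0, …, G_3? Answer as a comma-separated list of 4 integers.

6 —HB2→ 2^2 + 2 —bump→ 3^3 + 3 = 30 —(−1)→ 29
29 —HB3→ 3^3 + 2 —bump→ 4^4 + 2 = 258 —(−1)→ 257
257 —HB4→ 4^4 + 1 —bump→ 5^5 + 1 = 3126 —(−1)→ 3125

6, 29, 257, 3125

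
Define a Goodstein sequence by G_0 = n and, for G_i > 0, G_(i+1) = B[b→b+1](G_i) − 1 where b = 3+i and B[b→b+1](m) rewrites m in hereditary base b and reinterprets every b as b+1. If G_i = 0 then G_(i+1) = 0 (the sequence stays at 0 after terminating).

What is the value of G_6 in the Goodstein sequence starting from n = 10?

[0] 10 ≡ 3^2 + 1 (base 3). Lift 4: 17. −1: 16.
[1] 16 ≡ 4^2 (base 4). Lift 5: 25. −1: 24.
[2] 24 ≡ 4·5 + 4 (base 5). Lift 6: 28. −1: 27.
[3] 27 ≡ 4·6 + 3 (base 6). Lift 7: 31. −1: 30.
[4] 30 ≡ 4·7 + 2 (base 7). Lift 8: 34. −1: 33.
[5] 33 ≡ 4·8 + 1 (base 8). Lift 9: 37. −1: 36.

36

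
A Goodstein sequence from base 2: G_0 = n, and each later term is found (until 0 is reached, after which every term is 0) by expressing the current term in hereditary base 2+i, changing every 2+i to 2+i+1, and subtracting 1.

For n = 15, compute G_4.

[0] 15 ≡ 2^(2 + 1) + 2^2 + 2 + 1 (base 2). Lift 3: 112. −1: 111.
[1] 111 ≡ 3^(3 + 1) + 3^3 + 3 (base 3). Lift 4: 1284. −1: 1283.
[2] 1283 ≡ 4^(4 + 1) + 4^4 + 3 (base 4). Lift 5: 18753. −1: 18752.
[3] 18752 ≡ 5^(5 + 1) + 5^5 + 2 (base 5). Lift 6: 326594. −1: 326593.
[4] 326593 ≡ 6^(6 + 1) + 6^6 + 1 (base 6). Lift 7: 6588345. −1: 6588344.

326593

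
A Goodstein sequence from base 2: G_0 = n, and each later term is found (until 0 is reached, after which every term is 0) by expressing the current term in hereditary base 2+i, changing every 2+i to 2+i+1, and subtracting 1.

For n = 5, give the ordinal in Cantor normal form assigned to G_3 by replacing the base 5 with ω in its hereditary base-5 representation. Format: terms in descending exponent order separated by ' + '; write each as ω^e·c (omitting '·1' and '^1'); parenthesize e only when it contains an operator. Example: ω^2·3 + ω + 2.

ω^3·3 + ω^2·3 + ω·3 + 2

step 0: 5 = 2^2 + 1; sub 3 for 2: 3^3 + 1; = 28; G_1 = 28−1 = 27
step 1: 27 = 3^3; sub 4 for 3: 4^4; = 256; G_2 = 256−1 = 255
step 2: 255 = 3·4^3 + 3·4^2 + 3·4 + 3; sub 5 for 4: 3·5^3 + 3·5^2 + 3·5 + 3; = 468; G_3 = 468−1 = 467
step 3: 467 = 3·5^3 + 3·5^2 + 3·5 + 2; sub 6 for 5: 3·6^3 + 3·6^2 + 3·6 + 2; = 776; G_4 = 776−1 = 775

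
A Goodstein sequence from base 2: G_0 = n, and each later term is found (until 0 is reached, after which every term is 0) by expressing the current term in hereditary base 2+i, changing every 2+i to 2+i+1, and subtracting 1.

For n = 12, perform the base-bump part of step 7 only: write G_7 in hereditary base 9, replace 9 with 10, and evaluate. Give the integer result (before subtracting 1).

G_0 = 12. HB_2(12) = 2^(2 + 1) + 2^2. Bump = 108. G_1 = 107.
G_1 = 107. HB_3(107) = 3^(3 + 1) + 2·3^2 + 2·3 + 2. Bump = 1066. G_2 = 1065.
G_2 = 1065. HB_4(1065) = 4^(4 + 1) + 2·4^2 + 2·4 + 1. Bump = 15686. G_3 = 15685.
G_3 = 15685. HB_5(15685) = 5^(5 + 1) + 2·5^2 + 2·5. Bump = 280020. G_4 = 280019.
G_4 = 280019. HB_6(280019) = 6^(6 + 1) + 2·6^2 + 6 + 5. Bump = 5764911. G_5 = 5764910.
G_5 = 5764910. HB_7(5764910) = 7^(7 + 1) + 2·7^2 + 7 + 4. Bump = 134217868. G_6 = 134217867.
G_6 = 134217867. HB_8(134217867) = 8^(8 + 1) + 2·8^2 + 8 + 3. Bump = 3486784575. G_7 = 3486784574.

100000000212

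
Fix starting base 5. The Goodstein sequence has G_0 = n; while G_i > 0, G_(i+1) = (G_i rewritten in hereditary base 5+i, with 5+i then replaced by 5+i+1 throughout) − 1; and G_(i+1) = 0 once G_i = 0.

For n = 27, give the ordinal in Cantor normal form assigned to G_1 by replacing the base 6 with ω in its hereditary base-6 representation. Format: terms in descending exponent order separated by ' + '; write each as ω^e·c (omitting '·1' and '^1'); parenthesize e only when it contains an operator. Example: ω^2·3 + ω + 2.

ω^2 + 1

step 0: 27 = 5^2 + 2; sub 6 for 5: 6^2 + 2; = 38; G_1 = 38−1 = 37
step 1: 37 = 6^2 + 1; sub 7 for 6: 7^2 + 1; = 50; G_2 = 50−1 = 49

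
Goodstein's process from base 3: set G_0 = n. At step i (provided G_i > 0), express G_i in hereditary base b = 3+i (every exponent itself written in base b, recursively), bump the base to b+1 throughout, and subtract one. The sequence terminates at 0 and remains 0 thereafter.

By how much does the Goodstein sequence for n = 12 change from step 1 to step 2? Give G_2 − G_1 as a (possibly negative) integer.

base 3: 12 = 3^2 + 3; at 4: 4^2 + 4 = 20; next = 19
base 4: 19 = 4^2 + 3; at 5: 5^2 + 3 = 28; next = 27

8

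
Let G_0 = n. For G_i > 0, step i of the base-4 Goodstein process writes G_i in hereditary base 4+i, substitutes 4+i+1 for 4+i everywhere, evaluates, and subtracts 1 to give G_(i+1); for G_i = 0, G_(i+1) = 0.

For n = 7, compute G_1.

7

G_0=7  [base 4] 4 + 3  →[4↦5]→  5 + 3 = 8  −1 ⇒ G_1=7
G_1=7  [base 5] 5 + 2  →[5↦6]→  6 + 2 = 8  −1 ⇒ G_2=7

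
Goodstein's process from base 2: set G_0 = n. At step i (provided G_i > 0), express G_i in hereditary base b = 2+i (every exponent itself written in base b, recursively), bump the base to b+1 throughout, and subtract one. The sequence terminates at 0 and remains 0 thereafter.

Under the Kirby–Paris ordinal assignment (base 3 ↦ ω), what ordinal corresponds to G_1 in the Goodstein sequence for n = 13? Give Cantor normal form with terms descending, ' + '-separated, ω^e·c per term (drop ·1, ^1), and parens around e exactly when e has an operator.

step 0: 13 = 2^(2 + 1) + 2^2 + 1; sub 3 for 2: 3^(3 + 1) + 3^3 + 1; = 109; G_1 = 109−1 = 108
step 1: 108 = 3^(3 + 1) + 3^3; sub 4 for 3: 4^(4 + 1) + 4^4; = 1280; G_2 = 1280−1 = 1279

ω^(ω + 1) + ω^ω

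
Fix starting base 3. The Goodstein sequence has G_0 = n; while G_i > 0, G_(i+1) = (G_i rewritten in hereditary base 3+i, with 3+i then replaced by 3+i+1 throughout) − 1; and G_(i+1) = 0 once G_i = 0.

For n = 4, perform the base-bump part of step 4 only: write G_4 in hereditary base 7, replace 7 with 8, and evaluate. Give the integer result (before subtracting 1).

G_0=4  [base 3] 3 + 1  →[3↦4]→  4 + 1 = 5  −1 ⇒ G_1=4
G_1=4  [base 4] 4  →[4↦5]→  5 = 5  −1 ⇒ G_2=4
G_2=4  [base 5] 4  →[5↦6]→  4 = 4  −1 ⇒ G_3=3
G_3=3  [base 6] 3  →[6↦7]→  3 = 3  −1 ⇒ G_4=2
G_4=2  [base 7] 2  →[7↦8]→  2 = 2  −1 ⇒ G_5=1

2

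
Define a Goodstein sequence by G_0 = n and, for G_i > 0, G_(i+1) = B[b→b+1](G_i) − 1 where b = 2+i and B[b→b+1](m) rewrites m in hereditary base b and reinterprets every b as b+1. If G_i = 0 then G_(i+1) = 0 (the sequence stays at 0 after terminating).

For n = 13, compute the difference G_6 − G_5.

128453481

13 —HB2→ 2^(2 + 1) + 2^2 + 1 —bump→ 3^(3 + 1) + 3^3 + 1 = 109 —(−1)→ 108
108 —HB3→ 3^(3 + 1) + 3^3 —bump→ 4^(4 + 1) + 4^4 = 1280 —(−1)→ 1279
1279 —HB4→ 4^(4 + 1) + 3·4^3 + 3·4^2 + 3·4 + 3 —bump→ 5^(5 + 1) + 3·5^3 + 3·5^2 + 3·5 + 3 = 16093 —(−1)→ 16092
16092 —HB5→ 5^(5 + 1) + 3·5^3 + 3·5^2 + 3·5 + 2 —bump→ 6^(6 + 1) + 3·6^3 + 3·6^2 + 3·6 + 2 = 280712 —(−1)→ 280711
280711 —HB6→ 6^(6 + 1) + 3·6^3 + 3·6^2 + 3·6 + 1 —bump→ 7^(7 + 1) + 3·7^3 + 3·7^2 + 3·7 + 1 = 5765999 —(−1)→ 5765998
5765998 —HB7→ 7^(7 + 1) + 3·7^3 + 3·7^2 + 3·7 —bump→ 8^(8 + 1) + 3·8^3 + 3·8^2 + 3·8 = 134219480 —(−1)→ 134219479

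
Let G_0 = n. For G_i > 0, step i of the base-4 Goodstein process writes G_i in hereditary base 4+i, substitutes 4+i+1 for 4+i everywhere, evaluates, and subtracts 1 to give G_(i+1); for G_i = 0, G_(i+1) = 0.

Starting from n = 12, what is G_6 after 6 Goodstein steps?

19

G_0=12  [base 4] 3·4  →[4↦5]→  3·5 = 15  −1 ⇒ G_1=14
G_1=14  [base 5] 2·5 + 4  →[5↦6]→  2·6 + 4 = 16  −1 ⇒ G_2=15
G_2=15  [base 6] 2·6 + 3  →[6↦7]→  2·7 + 3 = 17  −1 ⇒ G_3=16
G_3=16  [base 7] 2·7 + 2  →[7↦8]→  2·8 + 2 = 18  −1 ⇒ G_4=17
G_4=17  [base 8] 2·8 + 1  →[8↦9]→  2·9 + 1 = 19  −1 ⇒ G_5=18
G_5=18  [base 9] 2·9  →[9↦10]→  2·10 = 20  −1 ⇒ G_6=19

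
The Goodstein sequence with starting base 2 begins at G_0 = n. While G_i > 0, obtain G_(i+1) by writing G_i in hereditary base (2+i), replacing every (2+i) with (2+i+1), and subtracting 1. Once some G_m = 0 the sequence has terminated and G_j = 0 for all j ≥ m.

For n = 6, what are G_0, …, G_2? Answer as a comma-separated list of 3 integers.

G_0 = 6. HB_2(6) = 2^2 + 2. Bump = 30. G_1 = 29.
G_1 = 29. HB_3(29) = 3^3 + 2. Bump = 258. G_2 = 257.

6, 29, 257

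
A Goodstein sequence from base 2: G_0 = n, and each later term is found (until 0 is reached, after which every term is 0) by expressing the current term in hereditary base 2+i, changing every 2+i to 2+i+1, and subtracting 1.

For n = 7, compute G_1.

G_0 = 7. HB_2(7) = 2^2 + 2 + 1. Bump = 31. G_1 = 30.
G_1 = 30. HB_3(30) = 3^3 + 3. Bump = 260. G_2 = 259.

30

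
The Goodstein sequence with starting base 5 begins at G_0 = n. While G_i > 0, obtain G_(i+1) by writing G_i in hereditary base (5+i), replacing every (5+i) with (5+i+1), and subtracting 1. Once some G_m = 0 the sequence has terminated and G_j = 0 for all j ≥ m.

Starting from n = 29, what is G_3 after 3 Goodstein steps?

65

G_0 = 29. HB_5(29) = 5^2 + 4. Bump = 40. G_1 = 39.
G_1 = 39. HB_6(39) = 6^2 + 3. Bump = 52. G_2 = 51.
G_2 = 51. HB_7(51) = 7^2 + 2. Bump = 66. G_3 = 65.
G_3 = 65. HB_8(65) = 8^2 + 1. Bump = 82. G_4 = 81.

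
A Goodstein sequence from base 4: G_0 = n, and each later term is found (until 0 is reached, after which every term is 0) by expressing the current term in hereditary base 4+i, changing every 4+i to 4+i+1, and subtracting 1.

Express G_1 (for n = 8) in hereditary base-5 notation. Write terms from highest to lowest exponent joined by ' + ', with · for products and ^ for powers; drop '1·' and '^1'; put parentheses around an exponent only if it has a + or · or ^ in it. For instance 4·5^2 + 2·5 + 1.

5 + 4

i=0: 8 = 2·4 (b=4); 4→5: 2·5 = 10; 10−1 = 9
i=1: 9 = 5 + 4 (b=5); 5→6: 6 + 4 = 10; 10−1 = 9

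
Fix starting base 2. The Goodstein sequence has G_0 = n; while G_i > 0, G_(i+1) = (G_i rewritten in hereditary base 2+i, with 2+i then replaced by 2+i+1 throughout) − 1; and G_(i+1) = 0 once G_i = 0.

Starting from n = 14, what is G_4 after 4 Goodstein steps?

(0) 14|_2 = 2^(2 + 1) + 2^2 + 2 ↦ 3^(3 + 1) + 3^3 + 3|_3 = 111 ⇒ 110
(1) 110|_3 = 3^(3 + 1) + 3^3 + 2 ↦ 4^(4 + 1) + 4^4 + 2|_4 = 1282 ⇒ 1281
(2) 1281|_4 = 4^(4 + 1) + 4^4 + 1 ↦ 5^(5 + 1) + 5^5 + 1|_5 = 18751 ⇒ 18750
(3) 18750|_5 = 5^(5 + 1) + 5^5 ↦ 6^(6 + 1) + 6^6|_6 = 326592 ⇒ 326591
(4) 326591|_6 = 6^(6 + 1) + 5·6^5 + 5·6^4 + 5·6^3 + 5·6^2 + 5·6 + 5 ↦ 7^(7 + 1) + 5·7^5 + 5·7^4 + 5·7^3 + 5·7^2 + 5·7 + 5|_7 = 5862841 ⇒ 5862840

326591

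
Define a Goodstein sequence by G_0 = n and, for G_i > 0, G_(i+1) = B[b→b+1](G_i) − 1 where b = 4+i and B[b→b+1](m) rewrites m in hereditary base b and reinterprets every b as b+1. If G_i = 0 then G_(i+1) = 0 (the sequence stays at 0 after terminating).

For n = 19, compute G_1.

27

(0) 19|_4 = 4^2 + 3 ↦ 5^2 + 3|_5 = 28 ⇒ 27
(1) 27|_5 = 5^2 + 2 ↦ 6^2 + 2|_6 = 38 ⇒ 37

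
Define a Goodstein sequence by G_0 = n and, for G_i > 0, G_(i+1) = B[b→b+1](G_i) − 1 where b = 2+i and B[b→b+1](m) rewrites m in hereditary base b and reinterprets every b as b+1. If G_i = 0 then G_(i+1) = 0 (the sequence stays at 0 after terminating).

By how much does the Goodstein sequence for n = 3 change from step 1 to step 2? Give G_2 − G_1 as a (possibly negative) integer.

0

base 2: 3 = 2 + 1; at 3: 3 + 1 = 4; next = 3
base 3: 3 = 3; at 4: 4 = 4; next = 3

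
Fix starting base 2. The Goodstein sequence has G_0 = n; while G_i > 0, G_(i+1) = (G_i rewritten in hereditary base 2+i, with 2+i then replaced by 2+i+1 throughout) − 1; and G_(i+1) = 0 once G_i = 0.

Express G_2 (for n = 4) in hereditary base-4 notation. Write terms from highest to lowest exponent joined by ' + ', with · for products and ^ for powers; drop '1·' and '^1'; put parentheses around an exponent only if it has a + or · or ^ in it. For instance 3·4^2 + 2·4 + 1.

G_0 = 4. HB_2(4) = 2^2. Bump = 27. G_1 = 26.
G_1 = 26. HB_3(26) = 2·3^2 + 2·3 + 2. Bump = 42. G_2 = 41.
G_2 = 41. HB_4(41) = 2·4^2 + 2·4 + 1. Bump = 61. G_3 = 60.

2·4^2 + 2·4 + 1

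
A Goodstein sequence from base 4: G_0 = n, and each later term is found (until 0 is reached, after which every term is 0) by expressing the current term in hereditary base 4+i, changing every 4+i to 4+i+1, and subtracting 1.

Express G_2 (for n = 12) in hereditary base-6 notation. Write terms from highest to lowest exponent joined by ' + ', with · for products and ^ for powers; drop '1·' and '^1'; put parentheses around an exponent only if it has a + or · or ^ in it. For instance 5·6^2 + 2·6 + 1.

2·6 + 3

12 —HB4→ 3·4 —bump→ 3·5 = 15 —(−1)→ 14
14 —HB5→ 2·5 + 4 —bump→ 2·6 + 4 = 16 —(−1)→ 15
15 —HB6→ 2·6 + 3 —bump→ 2·7 + 3 = 17 —(−1)→ 16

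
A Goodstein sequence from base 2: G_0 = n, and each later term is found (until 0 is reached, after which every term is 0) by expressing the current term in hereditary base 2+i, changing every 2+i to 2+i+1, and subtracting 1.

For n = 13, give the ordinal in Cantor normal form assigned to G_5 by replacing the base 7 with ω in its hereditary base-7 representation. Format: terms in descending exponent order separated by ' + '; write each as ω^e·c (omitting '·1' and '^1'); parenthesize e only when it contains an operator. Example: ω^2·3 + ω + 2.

i=0: 13 = 2^(2 + 1) + 2^2 + 1 (b=2); 2→3: 3^(3 + 1) + 3^3 + 1 = 109; 109−1 = 108
i=1: 108 = 3^(3 + 1) + 3^3 (b=3); 3→4: 4^(4 + 1) + 4^4 = 1280; 1280−1 = 1279
i=2: 1279 = 4^(4 + 1) + 3·4^3 + 3·4^2 + 3·4 + 3 (b=4); 4→5: 5^(5 + 1) + 3·5^3 + 3·5^2 + 3·5 + 3 = 16093; 16093−1 = 16092
i=3: 16092 = 5^(5 + 1) + 3·5^3 + 3·5^2 + 3·5 + 2 (b=5); 5→6: 6^(6 + 1) + 3·6^3 + 3·6^2 + 3·6 + 2 = 280712; 280712−1 = 280711
i=4: 280711 = 6^(6 + 1) + 3·6^3 + 3·6^2 + 3·6 + 1 (b=6); 6→7: 7^(7 + 1) + 3·7^3 + 3·7^2 + 3·7 + 1 = 5765999; 5765999−1 = 5765998
i=5: 5765998 = 7^(7 + 1) + 3·7^3 + 3·7^2 + 3·7 (b=7); 7→8: 8^(8 + 1) + 3·8^3 + 3·8^2 + 3·8 = 134219480; 134219480−1 = 134219479

ω^(ω + 1) + ω^3·3 + ω^2·3 + ω·3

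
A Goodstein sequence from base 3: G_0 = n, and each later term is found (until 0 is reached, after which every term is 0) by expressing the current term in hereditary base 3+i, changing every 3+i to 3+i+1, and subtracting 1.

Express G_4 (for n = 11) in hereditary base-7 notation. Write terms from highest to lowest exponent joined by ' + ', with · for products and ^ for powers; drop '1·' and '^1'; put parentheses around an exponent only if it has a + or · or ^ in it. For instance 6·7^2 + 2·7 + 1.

5·7 + 4

step 0: 11 = 3^2 + 2; sub 4 for 3: 4^2 + 2; = 18; G_1 = 18−1 = 17
step 1: 17 = 4^2 + 1; sub 5 for 4: 5^2 + 1; = 26; G_2 = 26−1 = 25
step 2: 25 = 5^2; sub 6 for 5: 6^2; = 36; G_3 = 36−1 = 35
step 3: 35 = 5·6 + 5; sub 7 for 6: 5·7 + 5; = 40; G_4 = 40−1 = 39
step 4: 39 = 5·7 + 4; sub 8 for 7: 5·8 + 4; = 44; G_5 = 44−1 = 43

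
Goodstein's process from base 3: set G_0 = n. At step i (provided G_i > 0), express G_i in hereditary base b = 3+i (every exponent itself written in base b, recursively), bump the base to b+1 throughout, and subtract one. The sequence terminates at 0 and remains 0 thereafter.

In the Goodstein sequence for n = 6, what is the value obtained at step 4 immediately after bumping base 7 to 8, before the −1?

G_0 = 6. HB_3(6) = 2·3. Bump = 8. G_1 = 7.
G_1 = 7. HB_4(7) = 4 + 3. Bump = 8. G_2 = 7.
G_2 = 7. HB_5(7) = 5 + 2. Bump = 8. G_3 = 7.
G_3 = 7. HB_6(7) = 6 + 1. Bump = 8. G_4 = 7.
G_4 = 7. HB_7(7) = 7. Bump = 8. G_5 = 7.

8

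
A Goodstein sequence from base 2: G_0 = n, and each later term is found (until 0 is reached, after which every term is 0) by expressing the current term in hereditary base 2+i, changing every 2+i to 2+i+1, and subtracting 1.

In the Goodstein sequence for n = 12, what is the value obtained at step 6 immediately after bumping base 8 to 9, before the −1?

3486784575

[0] 12 ≡ 2^(2 + 1) + 2^2 (base 2). Lift 3: 108. −1: 107.
[1] 107 ≡ 3^(3 + 1) + 2·3^2 + 2·3 + 2 (base 3). Lift 4: 1066. −1: 1065.
[2] 1065 ≡ 4^(4 + 1) + 2·4^2 + 2·4 + 1 (base 4). Lift 5: 15686. −1: 15685.
[3] 15685 ≡ 5^(5 + 1) + 2·5^2 + 2·5 (base 5). Lift 6: 280020. −1: 280019.
[4] 280019 ≡ 6^(6 + 1) + 2·6^2 + 6 + 5 (base 6). Lift 7: 5764911. −1: 5764910.
[5] 5764910 ≡ 7^(7 + 1) + 2·7^2 + 7 + 4 (base 7). Lift 8: 134217868. −1: 134217867.
[6] 134217867 ≡ 8^(8 + 1) + 2·8^2 + 8 + 3 (base 8). Lift 9: 3486784575. −1: 3486784574.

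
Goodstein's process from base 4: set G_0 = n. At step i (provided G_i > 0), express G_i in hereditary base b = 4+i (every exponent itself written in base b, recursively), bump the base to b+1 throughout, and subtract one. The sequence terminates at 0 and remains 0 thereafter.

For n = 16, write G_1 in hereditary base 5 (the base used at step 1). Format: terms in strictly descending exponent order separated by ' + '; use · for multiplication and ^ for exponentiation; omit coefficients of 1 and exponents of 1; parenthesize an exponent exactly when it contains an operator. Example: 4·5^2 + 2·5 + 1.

(0) 16|_4 = 4^2 ↦ 5^2|_5 = 25 ⇒ 24
(1) 24|_5 = 4·5 + 4 ↦ 4·6 + 4|_6 = 28 ⇒ 27

4·5 + 4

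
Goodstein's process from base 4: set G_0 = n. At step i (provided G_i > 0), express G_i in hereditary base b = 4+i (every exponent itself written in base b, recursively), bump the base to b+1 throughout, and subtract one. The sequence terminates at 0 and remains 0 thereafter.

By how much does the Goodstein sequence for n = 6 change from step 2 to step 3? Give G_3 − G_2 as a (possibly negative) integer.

0

[0] 6 ≡ 4 + 2 (base 4). Lift 5: 7. −1: 6.
[1] 6 ≡ 5 + 1 (base 5). Lift 6: 7. −1: 6.
[2] 6 ≡ 6 (base 6). Lift 7: 7. −1: 6.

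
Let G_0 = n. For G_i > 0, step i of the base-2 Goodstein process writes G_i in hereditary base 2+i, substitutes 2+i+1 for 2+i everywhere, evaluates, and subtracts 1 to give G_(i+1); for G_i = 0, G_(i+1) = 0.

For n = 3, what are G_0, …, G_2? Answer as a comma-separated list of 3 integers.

3, 3, 3

3 —HB2→ 2 + 1 —bump→ 3 + 1 = 4 —(−1)→ 3
3 —HB3→ 3 —bump→ 4 = 4 —(−1)→ 3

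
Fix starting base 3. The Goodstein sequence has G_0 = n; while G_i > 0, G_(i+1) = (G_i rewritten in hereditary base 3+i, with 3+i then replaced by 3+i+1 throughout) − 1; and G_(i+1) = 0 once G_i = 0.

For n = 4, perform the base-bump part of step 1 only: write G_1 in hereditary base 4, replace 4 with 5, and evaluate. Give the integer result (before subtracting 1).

G_0 = 4. HB_3(4) = 3 + 1. Bump = 5. G_1 = 4.
G_1 = 4. HB_4(4) = 4. Bump = 5. G_2 = 4.

5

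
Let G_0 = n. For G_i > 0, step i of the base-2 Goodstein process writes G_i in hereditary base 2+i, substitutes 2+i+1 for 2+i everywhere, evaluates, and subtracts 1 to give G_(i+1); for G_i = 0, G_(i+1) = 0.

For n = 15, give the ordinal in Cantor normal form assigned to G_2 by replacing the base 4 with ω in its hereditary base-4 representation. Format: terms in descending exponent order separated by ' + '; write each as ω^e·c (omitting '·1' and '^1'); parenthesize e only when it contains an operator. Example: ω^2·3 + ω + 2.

ω^(ω + 1) + ω^ω + 3

base 2: 15 = 2^(2 + 1) + 2^2 + 2 + 1; at 3: 3^(3 + 1) + 3^3 + 3 + 1 = 112; next = 111
base 3: 111 = 3^(3 + 1) + 3^3 + 3; at 4: 4^(4 + 1) + 4^4 + 4 = 1284; next = 1283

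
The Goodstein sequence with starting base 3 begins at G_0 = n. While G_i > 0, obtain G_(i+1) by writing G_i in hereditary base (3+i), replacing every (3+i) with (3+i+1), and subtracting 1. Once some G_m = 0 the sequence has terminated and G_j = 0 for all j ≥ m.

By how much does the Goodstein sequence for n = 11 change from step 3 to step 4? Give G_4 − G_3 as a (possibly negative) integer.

i=0: 11 = 3^2 + 2 (b=3); 3→4: 4^2 + 2 = 18; 18−1 = 17
i=1: 17 = 4^2 + 1 (b=4); 4→5: 5^2 + 1 = 26; 26−1 = 25
i=2: 25 = 5^2 (b=5); 5→6: 6^2 = 36; 36−1 = 35
i=3: 35 = 5·6 + 5 (b=6); 6→7: 5·7 + 5 = 40; 40−1 = 39

4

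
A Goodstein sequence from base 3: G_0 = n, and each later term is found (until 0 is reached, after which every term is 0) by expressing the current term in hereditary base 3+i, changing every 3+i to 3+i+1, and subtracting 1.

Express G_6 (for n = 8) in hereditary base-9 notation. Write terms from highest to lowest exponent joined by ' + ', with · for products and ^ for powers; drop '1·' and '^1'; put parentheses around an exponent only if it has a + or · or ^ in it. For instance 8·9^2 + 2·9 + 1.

G_0 = 8. HB_3(8) = 2·3 + 2. Bump = 10. G_1 = 9.
G_1 = 9. HB_4(9) = 2·4 + 1. Bump = 11. G_2 = 10.
G_2 = 10. HB_5(10) = 2·5. Bump = 12. G_3 = 11.
G_3 = 11. HB_6(11) = 6 + 5. Bump = 12. G_4 = 11.
G_4 = 11. HB_7(11) = 7 + 4. Bump = 12. G_5 = 11.
G_5 = 11. HB_8(11) = 8 + 3. Bump = 12. G_6 = 11.
G_6 = 11. HB_9(11) = 9 + 2. Bump = 12. G_7 = 11.

9 + 2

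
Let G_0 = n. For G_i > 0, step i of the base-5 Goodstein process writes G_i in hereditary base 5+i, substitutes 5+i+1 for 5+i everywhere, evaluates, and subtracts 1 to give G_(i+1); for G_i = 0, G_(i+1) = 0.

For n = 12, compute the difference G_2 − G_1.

(0) 12|_5 = 2·5 + 2 ↦ 2·6 + 2|_6 = 14 ⇒ 13
(1) 13|_6 = 2·6 + 1 ↦ 2·7 + 1|_7 = 15 ⇒ 14

1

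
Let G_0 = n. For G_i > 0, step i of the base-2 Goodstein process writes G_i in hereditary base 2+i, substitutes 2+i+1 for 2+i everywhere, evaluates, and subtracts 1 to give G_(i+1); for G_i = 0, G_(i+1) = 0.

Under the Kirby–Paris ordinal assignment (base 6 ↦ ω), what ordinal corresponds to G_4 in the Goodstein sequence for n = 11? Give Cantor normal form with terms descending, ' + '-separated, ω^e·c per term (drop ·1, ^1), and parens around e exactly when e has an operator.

ω^(ω + 1) + 1

G_0 = 11. HB_2(11) = 2^(2 + 1) + 2 + 1. Bump = 85. G_1 = 84.
G_1 = 84. HB_3(84) = 3^(3 + 1) + 3. Bump = 1028. G_2 = 1027.
G_2 = 1027. HB_4(1027) = 4^(4 + 1) + 3. Bump = 15628. G_3 = 15627.
G_3 = 15627. HB_5(15627) = 5^(5 + 1) + 2. Bump = 279938. G_4 = 279937.
G_4 = 279937. HB_6(279937) = 6^(6 + 1) + 1. Bump = 5764802. G_5 = 5764801.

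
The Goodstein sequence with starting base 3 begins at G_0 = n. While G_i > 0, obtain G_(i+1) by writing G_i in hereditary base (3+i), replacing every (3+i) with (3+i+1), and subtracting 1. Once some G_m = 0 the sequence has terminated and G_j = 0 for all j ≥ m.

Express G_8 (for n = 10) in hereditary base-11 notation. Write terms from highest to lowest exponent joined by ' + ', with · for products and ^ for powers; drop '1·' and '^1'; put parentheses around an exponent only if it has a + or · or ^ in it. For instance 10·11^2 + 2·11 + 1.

3·11 + 8

[0] 10 ≡ 3^2 + 1 (base 3). Lift 4: 17. −1: 16.
[1] 16 ≡ 4^2 (base 4). Lift 5: 25. −1: 24.
[2] 24 ≡ 4·5 + 4 (base 5). Lift 6: 28. −1: 27.
[3] 27 ≡ 4·6 + 3 (base 6). Lift 7: 31. −1: 30.
[4] 30 ≡ 4·7 + 2 (base 7). Lift 8: 34. −1: 33.
[5] 33 ≡ 4·8 + 1 (base 8). Lift 9: 37. −1: 36.
[6] 36 ≡ 4·9 (base 9). Lift 10: 40. −1: 39.
[7] 39 ≡ 3·10 + 9 (base 10). Lift 11: 42. −1: 41.
[8] 41 ≡ 3·11 + 8 (base 11). Lift 12: 44. −1: 43.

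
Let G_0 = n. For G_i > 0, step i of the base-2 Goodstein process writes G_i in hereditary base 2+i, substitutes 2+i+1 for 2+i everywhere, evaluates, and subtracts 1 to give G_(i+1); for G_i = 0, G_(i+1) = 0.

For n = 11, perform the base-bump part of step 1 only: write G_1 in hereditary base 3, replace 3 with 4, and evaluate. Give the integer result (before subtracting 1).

G_0=11  [base 2] 2^(2 + 1) + 2 + 1  →[2↦3]→  3^(3 + 1) + 3 + 1 = 85  −1 ⇒ G_1=84
G_1=84  [base 3] 3^(3 + 1) + 3  →[3↦4]→  4^(4 + 1) + 4 = 1028  −1 ⇒ G_2=1027

1028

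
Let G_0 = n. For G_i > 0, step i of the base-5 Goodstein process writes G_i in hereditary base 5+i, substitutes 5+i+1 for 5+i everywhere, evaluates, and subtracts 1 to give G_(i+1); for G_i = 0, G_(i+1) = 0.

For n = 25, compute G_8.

62

25 —HB5→ 5^2 —bump→ 6^2 = 36 —(−1)→ 35
35 —HB6→ 5·6 + 5 —bump→ 5·7 + 5 = 40 —(−1)→ 39
39 —HB7→ 5·7 + 4 —bump→ 5·8 + 4 = 44 —(−1)→ 43
43 —HB8→ 5·8 + 3 —bump→ 5·9 + 3 = 48 —(−1)→ 47
47 —HB9→ 5·9 + 2 —bump→ 5·10 + 2 = 52 —(−1)→ 51
51 —HB10→ 5·10 + 1 —bump→ 5·11 + 1 = 56 —(−1)→ 55
55 —HB11→ 5·11 —bump→ 5·12 = 60 —(−1)→ 59
59 —HB12→ 4·12 + 11 —bump→ 4·13 + 11 = 63 —(−1)→ 62
62 —HB13→ 4·13 + 10 —bump→ 4·14 + 10 = 66 —(−1)→ 65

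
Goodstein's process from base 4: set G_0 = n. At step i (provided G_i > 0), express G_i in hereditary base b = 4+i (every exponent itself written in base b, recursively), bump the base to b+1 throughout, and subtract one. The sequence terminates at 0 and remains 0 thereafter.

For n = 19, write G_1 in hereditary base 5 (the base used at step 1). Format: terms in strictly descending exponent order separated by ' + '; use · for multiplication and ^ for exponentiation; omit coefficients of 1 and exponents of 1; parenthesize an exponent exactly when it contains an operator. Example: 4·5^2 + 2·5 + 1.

5^2 + 2

(0) 19|_4 = 4^2 + 3 ↦ 5^2 + 3|_5 = 28 ⇒ 27
(1) 27|_5 = 5^2 + 2 ↦ 6^2 + 2|_6 = 38 ⇒ 37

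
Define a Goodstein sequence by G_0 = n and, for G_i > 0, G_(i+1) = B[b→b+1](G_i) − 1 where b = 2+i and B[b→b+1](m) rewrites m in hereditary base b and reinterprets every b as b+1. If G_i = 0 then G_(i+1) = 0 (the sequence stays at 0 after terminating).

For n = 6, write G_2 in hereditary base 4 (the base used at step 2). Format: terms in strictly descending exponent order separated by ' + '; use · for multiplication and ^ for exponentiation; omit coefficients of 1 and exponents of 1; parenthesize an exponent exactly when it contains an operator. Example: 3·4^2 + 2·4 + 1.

4^4 + 1

base 2: 6 = 2^2 + 2; at 3: 3^3 + 3 = 30; next = 29
base 3: 29 = 3^3 + 2; at 4: 4^4 + 2 = 258; next = 257
base 4: 257 = 4^4 + 1; at 5: 5^5 + 1 = 3126; next = 3125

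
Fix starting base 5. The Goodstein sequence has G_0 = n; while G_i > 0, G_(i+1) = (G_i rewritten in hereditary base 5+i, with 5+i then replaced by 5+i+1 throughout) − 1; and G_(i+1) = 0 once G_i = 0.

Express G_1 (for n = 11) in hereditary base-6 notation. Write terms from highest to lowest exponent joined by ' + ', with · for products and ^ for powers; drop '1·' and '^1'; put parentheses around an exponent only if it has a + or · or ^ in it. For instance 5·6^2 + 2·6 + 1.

[0] 11 ≡ 2·5 + 1 (base 5). Lift 6: 13. −1: 12.
[1] 12 ≡ 2·6 (base 6). Lift 7: 14. −1: 13.

2·6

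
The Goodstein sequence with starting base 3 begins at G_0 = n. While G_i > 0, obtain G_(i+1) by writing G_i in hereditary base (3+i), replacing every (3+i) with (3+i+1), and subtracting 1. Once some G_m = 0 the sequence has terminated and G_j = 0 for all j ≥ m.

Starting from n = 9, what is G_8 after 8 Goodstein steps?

G_0 = 9. HB_3(9) = 3^2. Bump = 16. G_1 = 15.
G_1 = 15. HB_4(15) = 3·4 + 3. Bump = 18. G_2 = 17.
G_2 = 17. HB_5(17) = 3·5 + 2. Bump = 20. G_3 = 19.
G_3 = 19. HB_6(19) = 3·6 + 1. Bump = 22. G_4 = 21.
G_4 = 21. HB_7(21) = 3·7. Bump = 24. G_5 = 23.
G_5 = 23. HB_8(23) = 2·8 + 7. Bump = 25. G_6 = 24.
G_6 = 24. HB_9(24) = 2·9 + 6. Bump = 26. G_7 = 25.
G_7 = 25. HB_10(25) = 2·10 + 5. Bump = 27. G_8 = 26.
G_8 = 26. HB_11(26) = 2·11 + 4. Bump = 28. G_9 = 27.

26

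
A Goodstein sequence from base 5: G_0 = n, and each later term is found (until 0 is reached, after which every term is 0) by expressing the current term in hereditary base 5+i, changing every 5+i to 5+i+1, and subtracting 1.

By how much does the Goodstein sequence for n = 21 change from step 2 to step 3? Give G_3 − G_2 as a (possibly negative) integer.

2

base 5: 21 = 4·5 + 1; at 6: 4·6 + 1 = 25; next = 24
base 6: 24 = 4·6; at 7: 4·7 = 28; next = 27
base 7: 27 = 3·7 + 6; at 8: 3·8 + 6 = 30; next = 29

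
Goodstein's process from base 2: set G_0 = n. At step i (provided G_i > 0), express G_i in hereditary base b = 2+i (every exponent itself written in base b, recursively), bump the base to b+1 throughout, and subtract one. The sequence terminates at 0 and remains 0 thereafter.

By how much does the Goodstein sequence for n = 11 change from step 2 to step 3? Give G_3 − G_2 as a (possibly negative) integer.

14600

11 —HB2→ 2^(2 + 1) + 2 + 1 —bump→ 3^(3 + 1) + 3 + 1 = 85 —(−1)→ 84
84 —HB3→ 3^(3 + 1) + 3 —bump→ 4^(4 + 1) + 4 = 1028 —(−1)→ 1027
1027 —HB4→ 4^(4 + 1) + 3 —bump→ 5^(5 + 1) + 3 = 15628 —(−1)→ 15627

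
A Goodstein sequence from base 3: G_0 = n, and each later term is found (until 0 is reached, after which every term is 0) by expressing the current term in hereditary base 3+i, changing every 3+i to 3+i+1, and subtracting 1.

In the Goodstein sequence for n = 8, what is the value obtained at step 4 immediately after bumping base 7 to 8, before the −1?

12

(0) 8|_3 = 2·3 + 2 ↦ 2·4 + 2|_4 = 10 ⇒ 9
(1) 9|_4 = 2·4 + 1 ↦ 2·5 + 1|_5 = 11 ⇒ 10
(2) 10|_5 = 2·5 ↦ 2·6|_6 = 12 ⇒ 11
(3) 11|_6 = 6 + 5 ↦ 7 + 5|_7 = 12 ⇒ 11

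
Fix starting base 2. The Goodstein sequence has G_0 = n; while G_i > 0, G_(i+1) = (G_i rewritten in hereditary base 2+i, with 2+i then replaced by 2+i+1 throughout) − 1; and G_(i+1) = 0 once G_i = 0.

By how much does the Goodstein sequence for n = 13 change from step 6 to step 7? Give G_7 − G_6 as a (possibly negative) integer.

3352567376

i=0: 13 = 2^(2 + 1) + 2^2 + 1 (b=2); 2→3: 3^(3 + 1) + 3^3 + 1 = 109; 109−1 = 108
i=1: 108 = 3^(3 + 1) + 3^3 (b=3); 3→4: 4^(4 + 1) + 4^4 = 1280; 1280−1 = 1279
i=2: 1279 = 4^(4 + 1) + 3·4^3 + 3·4^2 + 3·4 + 3 (b=4); 4→5: 5^(5 + 1) + 3·5^3 + 3·5^2 + 3·5 + 3 = 16093; 16093−1 = 16092
i=3: 16092 = 5^(5 + 1) + 3·5^3 + 3·5^2 + 3·5 + 2 (b=5); 5→6: 6^(6 + 1) + 3·6^3 + 3·6^2 + 3·6 + 2 = 280712; 280712−1 = 280711
i=4: 280711 = 6^(6 + 1) + 3·6^3 + 3·6^2 + 3·6 + 1 (b=6); 6→7: 7^(7 + 1) + 3·7^3 + 3·7^2 + 3·7 + 1 = 5765999; 5765999−1 = 5765998
i=5: 5765998 = 7^(7 + 1) + 3·7^3 + 3·7^2 + 3·7 (b=7); 7→8: 8^(8 + 1) + 3·8^3 + 3·8^2 + 3·8 = 134219480; 134219480−1 = 134219479
i=6: 134219479 = 8^(8 + 1) + 3·8^3 + 3·8^2 + 2·8 + 7 (b=8); 8→9: 9^(9 + 1) + 3·9^3 + 3·9^2 + 2·9 + 7 = 3486786856; 3486786856−1 = 3486786855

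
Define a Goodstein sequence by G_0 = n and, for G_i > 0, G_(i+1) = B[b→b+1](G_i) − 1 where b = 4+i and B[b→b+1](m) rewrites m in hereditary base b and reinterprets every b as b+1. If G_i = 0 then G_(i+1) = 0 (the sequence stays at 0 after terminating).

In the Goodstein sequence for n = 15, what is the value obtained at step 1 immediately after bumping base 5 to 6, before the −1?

20

G_0=15  [base 4] 3·4 + 3  →[4↦5]→  3·5 + 3 = 18  −1 ⇒ G_1=17
G_1=17  [base 5] 3·5 + 2  →[5↦6]→  3·6 + 2 = 20  −1 ⇒ G_2=19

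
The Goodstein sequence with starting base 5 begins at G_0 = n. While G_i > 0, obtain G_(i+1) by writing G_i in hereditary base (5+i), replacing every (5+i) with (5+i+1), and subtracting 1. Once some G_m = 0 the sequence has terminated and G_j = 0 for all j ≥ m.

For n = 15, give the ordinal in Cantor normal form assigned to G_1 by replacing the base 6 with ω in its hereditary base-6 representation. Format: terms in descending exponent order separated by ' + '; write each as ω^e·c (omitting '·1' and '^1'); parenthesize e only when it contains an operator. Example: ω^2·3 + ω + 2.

(0) 15|_5 = 3·5 ↦ 3·6|_6 = 18 ⇒ 17
(1) 17|_6 = 2·6 + 5 ↦ 2·7 + 5|_7 = 19 ⇒ 18

ω·2 + 5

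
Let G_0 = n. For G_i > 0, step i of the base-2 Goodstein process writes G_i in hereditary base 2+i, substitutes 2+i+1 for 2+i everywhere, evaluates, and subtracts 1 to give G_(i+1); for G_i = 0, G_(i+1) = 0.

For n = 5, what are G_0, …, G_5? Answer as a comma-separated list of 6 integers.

5 —HB2→ 2^2 + 1 —bump→ 3^3 + 1 = 28 —(−1)→ 27
27 —HB3→ 3^3 —bump→ 4^4 = 256 —(−1)→ 255
255 —HB4→ 3·4^3 + 3·4^2 + 3·4 + 3 —bump→ 3·5^3 + 3·5^2 + 3·5 + 3 = 468 —(−1)→ 467
467 —HB5→ 3·5^3 + 3·5^2 + 3·5 + 2 —bump→ 3·6^3 + 3·6^2 + 3·6 + 2 = 776 —(−1)→ 775
775 —HB6→ 3·6^3 + 3·6^2 + 3·6 + 1 —bump→ 3·7^3 + 3·7^2 + 3·7 + 1 = 1198 —(−1)→ 1197

5, 27, 255, 467, 775, 1197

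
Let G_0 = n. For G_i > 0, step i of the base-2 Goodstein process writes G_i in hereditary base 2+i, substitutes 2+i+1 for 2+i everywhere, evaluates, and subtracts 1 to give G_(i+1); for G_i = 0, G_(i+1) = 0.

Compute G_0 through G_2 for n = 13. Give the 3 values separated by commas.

13, 108, 1279

(0) 13|_2 = 2^(2 + 1) + 2^2 + 1 ↦ 3^(3 + 1) + 3^3 + 1|_3 = 109 ⇒ 108
(1) 108|_3 = 3^(3 + 1) + 3^3 ↦ 4^(4 + 1) + 4^4|_4 = 1280 ⇒ 1279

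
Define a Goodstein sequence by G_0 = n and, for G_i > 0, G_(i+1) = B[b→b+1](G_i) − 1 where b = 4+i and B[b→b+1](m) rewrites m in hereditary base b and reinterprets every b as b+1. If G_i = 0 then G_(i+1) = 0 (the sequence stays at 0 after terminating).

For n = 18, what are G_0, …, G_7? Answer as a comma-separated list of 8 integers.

(0) 18|_4 = 4^2 + 2 ↦ 5^2 + 2|_5 = 27 ⇒ 26
(1) 26|_5 = 5^2 + 1 ↦ 6^2 + 1|_6 = 37 ⇒ 36
(2) 36|_6 = 6^2 ↦ 7^2|_7 = 49 ⇒ 48
(3) 48|_7 = 6·7 + 6 ↦ 6·8 + 6|_8 = 54 ⇒ 53
(4) 53|_8 = 6·8 + 5 ↦ 6·9 + 5|_9 = 59 ⇒ 58
(5) 58|_9 = 6·9 + 4 ↦ 6·10 + 4|_10 = 64 ⇒ 63
(6) 63|_10 = 6·10 + 3 ↦ 6·11 + 3|_11 = 69 ⇒ 68

18, 26, 36, 48, 53, 58, 63, 68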